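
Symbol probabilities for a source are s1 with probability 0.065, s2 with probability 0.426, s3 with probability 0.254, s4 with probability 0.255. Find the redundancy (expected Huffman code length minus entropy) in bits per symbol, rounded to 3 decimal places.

0.107 bits

Entropy H = −Σ p log₂ p ≈ 1.7857 bits.
Huffman merges: 13/200+127/500→319/1000; 51/200+319/1000→287/500; 213/500+287/500→1. L = 1893/1000 ≈ 1.8930.
L − H = 1.8930 − 1.7857 = 0.107 bits.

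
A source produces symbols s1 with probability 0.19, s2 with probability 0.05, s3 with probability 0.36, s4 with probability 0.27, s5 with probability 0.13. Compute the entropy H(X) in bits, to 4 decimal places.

2.0946 bits

H = −Σ pᵢ log₂ pᵢ.
−0.19·log₂(0.19) = 0.4552
−0.05·log₂(0.05) = 0.2161
−0.36·log₂(0.36) = 0.5306
−0.27·log₂(0.27) = 0.5100
−0.13·log₂(0.13) = 0.3826
Sum ≈ 2.0946 → 2.0946 bits.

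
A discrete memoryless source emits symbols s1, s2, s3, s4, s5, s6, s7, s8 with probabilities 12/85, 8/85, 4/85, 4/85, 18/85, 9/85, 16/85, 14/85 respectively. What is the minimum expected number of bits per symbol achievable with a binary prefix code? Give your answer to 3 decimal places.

2.882 bits/symbol

Repeatedly combine the two least-probable nodes; the expected code length is the sum of the merged weights.
merge 4/85 + 4/85 → 8/85
merge 8/85 + 8/85 → 16/85
merge 9/85 + 12/85 → 21/85
merge 14/85 + 16/85 → 6/17
merge 16/85 + 18/85 → 2/5
merge 21/85 + 6/17 → 3/5
merge 2/5 + 3/5 → 1
L = 8/85 + 16/85 + 21/85 + 6/17 + 2/5 + 3/5 + 1 = 49/17 ≈ 2.882 bits/symbol.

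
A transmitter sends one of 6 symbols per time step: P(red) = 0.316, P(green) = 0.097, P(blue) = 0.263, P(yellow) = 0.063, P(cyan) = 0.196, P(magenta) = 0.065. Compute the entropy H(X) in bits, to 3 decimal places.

2.327 bits

H = −Σ pᵢ log₂ pᵢ.
−0.316·log₂(0.316) = 0.5252
−0.097·log₂(0.097) = 0.3265
−0.263·log₂(0.263) = 0.5068
−0.063·log₂(0.063) = 0.2513
−0.196·log₂(0.196) = 0.4608
−0.065·log₂(0.065) = 0.2563
Sum ≈ 2.3269 → 2.327 bits.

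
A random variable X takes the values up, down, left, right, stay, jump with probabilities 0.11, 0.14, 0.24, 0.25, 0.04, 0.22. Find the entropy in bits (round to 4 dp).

2.4079 bits

H = −Σ pᵢ log₂ pᵢ.
−0.11·log₂(0.11) = 0.3503
−0.14·log₂(0.14) = 0.3971
−0.24·log₂(0.24) = 0.4941
−0.25·log₂(0.25) = 0.5000
−0.04·log₂(0.04) = 0.1858
−0.22·log₂(0.22) = 0.4806
Sum ≈ 2.4079 → 2.4079 bits.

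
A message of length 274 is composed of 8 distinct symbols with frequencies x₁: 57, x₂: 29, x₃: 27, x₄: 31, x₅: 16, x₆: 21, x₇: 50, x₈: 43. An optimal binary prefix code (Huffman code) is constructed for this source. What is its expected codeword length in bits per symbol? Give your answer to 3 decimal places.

2.927 bits/symbol

Probabilities are the counts divided by 274.
Repeatedly combine the two least-probable nodes; the expected code length is the sum of the merged weights.
merge 8/137 + 21/274 → 37/274
merge 27/274 + 29/274 → 28/137
merge 31/274 + 37/274 → 34/137
merge 43/274 + 25/137 → 93/274
merge 28/137 + 57/274 → 113/274
merge 34/137 + 93/274 → 161/274
merge 113/274 + 161/274 → 1
L = 37/274 + 28/137 + 34/137 + 93/274 + 113/274 + 161/274 + 1 = 401/137 ≈ 2.927 bits/symbol.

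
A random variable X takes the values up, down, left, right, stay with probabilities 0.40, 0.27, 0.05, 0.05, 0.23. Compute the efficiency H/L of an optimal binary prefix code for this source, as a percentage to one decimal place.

Entropy H = −Σ p log₂ p ≈ 1.9587 bits.
Huffman merges: 1/20+1/20→1/10; 1/10+23/100→33/100; 27/100+33/100→3/5; 2/5+3/5→1. L = 203/100 ≈ 2.0300.
Efficiency = H/L = 1.9587/2.0300 = 96.5%.

96.5%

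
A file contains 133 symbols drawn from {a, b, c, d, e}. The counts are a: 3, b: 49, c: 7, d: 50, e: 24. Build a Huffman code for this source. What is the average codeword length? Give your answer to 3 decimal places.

Probabilities are the counts divided by 133.
Repeatedly combine the two least-probable nodes; the expected code length is the sum of the merged weights.
merge 3/133 + 1/19 → 10/133
merge 10/133 + 24/133 → 34/133
merge 34/133 + 7/19 → 83/133
merge 50/133 + 83/133 → 1
L = 10/133 + 34/133 + 83/133 + 1 = 260/133 ≈ 1.955 bits/symbol.

1.955 bits/symbol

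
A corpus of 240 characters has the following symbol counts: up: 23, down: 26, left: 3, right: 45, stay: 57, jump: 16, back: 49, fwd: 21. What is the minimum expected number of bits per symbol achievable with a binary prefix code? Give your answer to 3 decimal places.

2.804 bits/symbol

Probabilities are the counts divided by 240.
Repeatedly combine the two least-probable nodes; the expected code length is the sum of the merged weights.
merge 1/80 + 1/15 → 19/240
merge 19/240 + 7/80 → 1/6
merge 23/240 + 13/120 → 49/240
merge 1/6 + 3/16 → 17/48
merge 49/240 + 49/240 → 49/120
merge 19/80 + 17/48 → 71/120
merge 49/120 + 71/120 → 1
L = 19/240 + 1/6 + 49/240 + 17/48 + 49/120 + 71/120 + 1 = 673/240 ≈ 2.804 bits/symbol.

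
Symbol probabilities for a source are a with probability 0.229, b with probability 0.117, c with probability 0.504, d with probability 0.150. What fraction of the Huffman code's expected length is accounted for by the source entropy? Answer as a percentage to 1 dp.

Entropy H = −Σ p log₂ p ≈ 1.7579 bits.
Huffman merges: 117/1000+3/20→267/1000; 229/1000+267/1000→62/125; 62/125+63/125→1. L = 1763/1000 ≈ 1.7630.
Efficiency = H/L = 1.7579/1.7630 = 99.7%.

99.7%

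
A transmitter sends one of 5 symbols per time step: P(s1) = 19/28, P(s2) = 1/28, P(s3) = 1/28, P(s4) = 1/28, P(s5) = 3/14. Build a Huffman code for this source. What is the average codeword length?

1.5 bits/symbol

Repeatedly combine the two least-probable nodes; the expected code length is the sum of the merged weights.
merge 1/28 + 1/28 → 1/14
merge 1/28 + 1/14 → 3/28
merge 3/28 + 3/14 → 9/28
merge 9/28 + 19/28 → 1
L = 1/14 + 3/28 + 9/28 + 1 = 3/2 = 1.5 bits/symbol.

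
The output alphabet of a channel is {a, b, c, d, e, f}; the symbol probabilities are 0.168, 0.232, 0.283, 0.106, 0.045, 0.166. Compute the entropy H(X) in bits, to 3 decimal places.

H = −Σ pᵢ log₂ pᵢ.
−0.168·log₂(0.168) = 0.4323
−0.232·log₂(0.232) = 0.4890
−0.283·log₂(0.283) = 0.5154
−0.106·log₂(0.106) = 0.3432
−0.045·log₂(0.045) = 0.2013
−0.166·log₂(0.166) = 0.4301
Sum ≈ 2.4113 → 2.411 bits.

2.411 bits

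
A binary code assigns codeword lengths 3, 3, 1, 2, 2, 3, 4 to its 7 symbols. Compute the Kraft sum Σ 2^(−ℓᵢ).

1.4375

With common denominator 2^4 = 16: Σ 2^(−ℓᵢ) = 2/16 + 2/16 + 8/16 + 4/16 + 4/16 + 2/16 + 1/16 = 23/16 = 1.4375.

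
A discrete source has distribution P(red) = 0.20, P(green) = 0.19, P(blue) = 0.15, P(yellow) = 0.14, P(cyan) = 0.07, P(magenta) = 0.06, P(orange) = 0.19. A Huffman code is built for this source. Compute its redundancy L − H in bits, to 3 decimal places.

0.045 bits

Entropy H = −Σ p log₂ p ≈ 2.6946 bits.
Huffman merges: 3/50+7/100→13/100; 13/100+7/50→27/100; 3/20+19/100→17/50; 19/100+1/5→39/100; 27/100+17/50→61/100; 39/100+61/100→1. L = 137/50 ≈ 2.7400.
L − H = 2.7400 − 2.6946 = 0.045 bits.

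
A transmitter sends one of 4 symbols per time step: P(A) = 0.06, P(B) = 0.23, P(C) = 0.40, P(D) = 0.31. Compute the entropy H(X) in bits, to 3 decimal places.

H = −Σ pᵢ log₂ pᵢ.
−0.06·log₂(0.06) = 0.2435
−0.23·log₂(0.23) = 0.4877
−0.40·log₂(0.40) = 0.5288
−0.31·log₂(0.31) = 0.5238
Sum ≈ 1.7838 → 1.784 bits.

1.784 bits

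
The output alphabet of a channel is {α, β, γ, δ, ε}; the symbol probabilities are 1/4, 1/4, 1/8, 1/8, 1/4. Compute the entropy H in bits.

Each probability is a power of 1/2, so log₂(1/p) is an integer.
H = Σ p·log₂(1/p) = 1/4·2 + 1/4·2 + 1/8·3 + 1/8·3 + 1/4·2 = 2.25 bits.

2.25 bits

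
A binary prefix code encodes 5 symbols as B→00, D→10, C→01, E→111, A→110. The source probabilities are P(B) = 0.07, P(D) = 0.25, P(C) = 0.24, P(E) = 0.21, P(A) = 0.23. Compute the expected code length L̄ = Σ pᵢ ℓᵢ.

2.44 bits/symbol

L̄ = Σ pᵢ·ℓᵢ = 0.07·2 + 0.25·2 + 0.24·2 + 0.21·3 + 0.23·3 = 2.44 bits/symbol.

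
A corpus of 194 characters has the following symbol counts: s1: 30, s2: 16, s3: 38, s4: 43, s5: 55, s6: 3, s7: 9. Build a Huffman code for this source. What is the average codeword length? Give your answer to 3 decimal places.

Probabilities are the counts divided by 194.
Repeatedly combine the two least-probable nodes; the expected code length is the sum of the merged weights.
merge 3/194 + 9/194 → 6/97
merge 6/97 + 8/97 → 14/97
merge 14/97 + 15/97 → 29/97
merge 19/97 + 43/194 → 81/194
merge 55/194 + 29/97 → 113/194
merge 81/194 + 113/194 → 1
L = 6/97 + 14/97 + 29/97 + 81/194 + 113/194 + 1 = 243/97 ≈ 2.505 bits/symbol.

2.505 bits/symbol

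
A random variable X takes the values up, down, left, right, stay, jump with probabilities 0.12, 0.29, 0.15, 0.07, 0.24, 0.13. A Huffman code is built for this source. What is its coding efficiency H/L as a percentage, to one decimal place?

98.8%

Entropy H = −Σ p log₂ p ≈ 2.4408 bits.
Huffman merges: 7/100+3/25→19/100; 13/100+3/20→7/25; 19/100+6/25→43/100; 7/25+29/100→57/100; 43/100+57/100→1. L = 247/100 ≈ 2.4700.
Efficiency = H/L = 2.4408/2.4700 = 98.8%.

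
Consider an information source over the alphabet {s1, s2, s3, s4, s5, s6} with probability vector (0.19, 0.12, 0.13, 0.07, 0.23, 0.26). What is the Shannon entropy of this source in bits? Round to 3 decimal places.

H = −Σ pᵢ log₂ pᵢ.
−0.19·log₂(0.19) = 0.4552
−0.12·log₂(0.12) = 0.3671
−0.13·log₂(0.13) = 0.3826
−0.07·log₂(0.07) = 0.2686
−0.23·log₂(0.23) = 0.4877
−0.26·log₂(0.26) = 0.5053
Sum ≈ 2.4664 → 2.466 bits.

2.466 bits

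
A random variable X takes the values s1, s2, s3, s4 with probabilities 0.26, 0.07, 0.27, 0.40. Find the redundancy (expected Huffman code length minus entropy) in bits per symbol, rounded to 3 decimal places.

Entropy H = −Σ p log₂ p ≈ 1.8126 bits.
Huffman merges: 7/100+13/50→33/100; 27/100+33/100→3/5; 2/5+3/5→1. L = 193/100 ≈ 1.9300.
L − H = 1.9300 − 1.8126 = 0.117 bits.

0.117 bits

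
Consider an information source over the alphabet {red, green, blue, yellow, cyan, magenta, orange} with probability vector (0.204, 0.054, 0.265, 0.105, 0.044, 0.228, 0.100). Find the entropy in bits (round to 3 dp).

2.561 bits

H = −Σ pᵢ log₂ pᵢ.
−0.204·log₂(0.204) = 0.4678
−0.054·log₂(0.054) = 0.2274
−0.265·log₂(0.265) = 0.5077
−0.105·log₂(0.105) = 0.3414
−0.044·log₂(0.044) = 0.1983
−0.228·log₂(0.228) = 0.4863
−0.100·log₂(0.100) = 0.3322
Sum ≈ 2.5611 → 2.561 bits.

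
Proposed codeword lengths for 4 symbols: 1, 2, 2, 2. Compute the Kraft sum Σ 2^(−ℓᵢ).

With common denominator 2^2 = 4: Σ 2^(−ℓᵢ) = 2/4 + 1/4 + 1/4 + 1/4 = 5/4 = 1.25.

1.25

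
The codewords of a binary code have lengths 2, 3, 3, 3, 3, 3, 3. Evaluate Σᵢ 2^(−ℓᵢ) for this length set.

1

With common denominator 2^3 = 8: Σ 2^(−ℓᵢ) = 2/8 + 1/8 + 1/8 + 1/8 + 1/8 + 1/8 + 1/8 = 8/8 = 1.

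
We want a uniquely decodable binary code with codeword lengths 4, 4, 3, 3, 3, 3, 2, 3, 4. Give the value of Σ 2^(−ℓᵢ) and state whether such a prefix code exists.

1.0625; no

With common denominator 2^4 = 16: Σ 2^(−ℓᵢ) = 1/16 + 1/16 + 2/16 + 2/16 + 2/16 + 2/16 + 4/16 + 2/16 + 1/16 = 17/16 = 1.0625.
Kraft's inequality requires Σ ≤ 1; here Σ = 1.0625 > 1, so no such prefix code exists.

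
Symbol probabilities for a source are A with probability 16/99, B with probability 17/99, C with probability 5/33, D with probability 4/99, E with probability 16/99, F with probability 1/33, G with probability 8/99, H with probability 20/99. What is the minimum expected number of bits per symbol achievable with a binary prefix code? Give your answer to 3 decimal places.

2.848 bits/symbol

Repeatedly combine the two least-probable nodes; the expected code length is the sum of the merged weights.
merge 1/33 + 4/99 → 7/99
merge 7/99 + 8/99 → 5/33
merge 5/33 + 5/33 → 10/33
merge 16/99 + 16/99 → 32/99
merge 17/99 + 20/99 → 37/99
merge 10/33 + 32/99 → 62/99
merge 37/99 + 62/99 → 1
L = 7/99 + 5/33 + 10/33 + 32/99 + 37/99 + 62/99 + 1 = 94/33 ≈ 2.848 bits/symbol.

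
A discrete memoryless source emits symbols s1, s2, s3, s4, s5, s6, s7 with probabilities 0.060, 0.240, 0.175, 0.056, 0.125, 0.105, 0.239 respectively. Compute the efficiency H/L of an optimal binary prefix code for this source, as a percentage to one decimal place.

Entropy H = −Σ p log₂ p ≈ 2.6205 bits.
Huffman merges: 7/125+3/50→29/250; 21/200+29/250→221/1000; 1/8+7/40→3/10; 221/1000+239/1000→23/50; 6/25+3/10→27/50; 23/50+27/50→1. L = 2637/1000 ≈ 2.6370.
Efficiency = H/L = 2.6205/2.6370 = 99.4%.

99.4%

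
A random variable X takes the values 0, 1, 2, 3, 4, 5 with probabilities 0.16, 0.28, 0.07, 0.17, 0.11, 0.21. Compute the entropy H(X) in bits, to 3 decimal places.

2.463 bits

H = −Σ pᵢ log₂ pᵢ.
−0.16·log₂(0.16) = 0.4230
−0.28·log₂(0.28) = 0.5142
−0.07·log₂(0.07) = 0.2686
−0.17·log₂(0.17) = 0.4346
−0.11·log₂(0.11) = 0.3503
−0.21·log₂(0.21) = 0.4728
Sum ≈ 2.4635 → 2.463 bits.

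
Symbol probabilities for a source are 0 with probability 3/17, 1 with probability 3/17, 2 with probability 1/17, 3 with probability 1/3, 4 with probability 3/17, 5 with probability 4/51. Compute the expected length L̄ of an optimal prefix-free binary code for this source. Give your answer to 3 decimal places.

Repeatedly combine the two least-probable nodes; the expected code length is the sum of the merged weights.
merge 1/17 + 4/51 → 7/51
merge 7/51 + 3/17 → 16/51
merge 3/17 + 3/17 → 6/17
merge 16/51 + 1/3 → 11/17
merge 6/17 + 11/17 → 1
L = 7/51 + 16/51 + 6/17 + 11/17 + 1 = 125/51 ≈ 2.451 bits/symbol.

2.451 bits/symbol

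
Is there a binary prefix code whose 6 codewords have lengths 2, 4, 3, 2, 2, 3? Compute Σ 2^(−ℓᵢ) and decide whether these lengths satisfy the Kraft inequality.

With common denominator 2^4 = 16: Σ 2^(−ℓᵢ) = 4/16 + 1/16 + 2/16 + 4/16 + 4/16 + 2/16 = 17/16 = 1.0625.
Kraft's inequality requires Σ ≤ 1; here Σ = 1.0625 > 1, so no such prefix code exists.

1.0625; no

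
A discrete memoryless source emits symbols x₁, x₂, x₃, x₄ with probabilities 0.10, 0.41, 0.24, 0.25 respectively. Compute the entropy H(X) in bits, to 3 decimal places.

H = −Σ pᵢ log₂ pᵢ.
−0.10·log₂(0.10) = 0.3322
−0.41·log₂(0.41) = 0.5274
−0.24·log₂(0.24) = 0.4941
−0.25·log₂(0.25) = 0.5000
Sum ≈ 1.8537 → 1.854 bits.

1.854 bits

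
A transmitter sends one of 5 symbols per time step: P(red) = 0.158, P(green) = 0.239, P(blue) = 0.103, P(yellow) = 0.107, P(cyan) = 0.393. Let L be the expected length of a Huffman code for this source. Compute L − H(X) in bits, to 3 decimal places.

0.059 bits

Entropy H = −Σ p log₂ p ≈ 2.1264 bits.
Huffman merges: 103/1000+107/1000→21/100; 79/500+21/100→46/125; 239/1000+46/125→607/1000; 393/1000+607/1000→1. L = 437/200 ≈ 2.1850.
L − H = 2.1850 − 2.1264 = 0.059 bits.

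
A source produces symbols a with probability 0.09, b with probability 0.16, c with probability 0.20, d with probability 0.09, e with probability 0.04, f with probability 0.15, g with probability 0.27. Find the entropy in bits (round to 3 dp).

2.619 bits

H = −Σ pᵢ log₂ pᵢ.
−0.09·log₂(0.09) = 0.3127
−0.16·log₂(0.16) = 0.4230
−0.20·log₂(0.20) = 0.4644
−0.09·log₂(0.09) = 0.3127
−0.04·log₂(0.04) = 0.1858
−0.15·log₂(0.15) = 0.4105
−0.27·log₂(0.27) = 0.5100
Sum ≈ 2.6190 → 2.619 bits.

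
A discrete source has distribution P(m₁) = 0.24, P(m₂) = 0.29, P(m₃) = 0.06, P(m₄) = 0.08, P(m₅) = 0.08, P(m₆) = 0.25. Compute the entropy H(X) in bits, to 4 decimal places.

2.3386 bits

H = −Σ pᵢ log₂ pᵢ.
−0.24·log₂(0.24) = 0.4941
−0.29·log₂(0.29) = 0.5179
−0.06·log₂(0.06) = 0.2435
−0.08·log₂(0.08) = 0.2915
−0.08·log₂(0.08) = 0.2915
−0.25·log₂(0.25) = 0.5000
Sum ≈ 2.3386 → 2.3386 bits.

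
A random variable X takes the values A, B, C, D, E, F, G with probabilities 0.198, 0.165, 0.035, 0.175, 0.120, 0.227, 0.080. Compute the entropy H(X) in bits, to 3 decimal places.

H = −Σ pᵢ log₂ pᵢ.
−0.198·log₂(0.198) = 0.4626
−0.165·log₂(0.165) = 0.4289
−0.035·log₂(0.035) = 0.1693
−0.175·log₂(0.175) = 0.4401
−0.120·log₂(0.120) = 0.3671
−0.227·log₂(0.227) = 0.4856
−0.080·log₂(0.080) = 0.2915
Sum ≈ 2.6450 → 2.645 bits.

2.645 bits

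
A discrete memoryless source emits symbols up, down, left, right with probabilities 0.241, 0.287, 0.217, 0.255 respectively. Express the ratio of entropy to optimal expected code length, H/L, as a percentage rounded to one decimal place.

Entropy H = −Σ p log₂ p ≈ 1.9926 bits.
Huffman merges: 217/1000+241/1000→229/500; 51/200+287/1000→271/500; 229/500+271/500→1. L = 2 ≈ 2.0000.
Efficiency = H/L = 1.9926/2.0000 = 99.6%.

99.6%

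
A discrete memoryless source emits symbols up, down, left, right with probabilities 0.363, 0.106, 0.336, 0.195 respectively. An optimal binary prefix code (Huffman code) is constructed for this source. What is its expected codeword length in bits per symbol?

Repeatedly combine the two least-probable nodes; the expected code length is the sum of the merged weights.
merge 53/500 + 39/200 → 301/1000
merge 301/1000 + 42/125 → 637/1000
merge 363/1000 + 637/1000 → 1
L = 301/1000 + 637/1000 + 1 = 969/500 = 1.938 bits/symbol.

1.938 bits/symbol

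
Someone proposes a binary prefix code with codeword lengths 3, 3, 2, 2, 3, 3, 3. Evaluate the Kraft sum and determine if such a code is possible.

With common denominator 2^3 = 8: Σ 2^(−ℓᵢ) = 1/8 + 1/8 + 2/8 + 2/8 + 1/8 + 1/8 + 1/8 = 9/8 = 1.125.
Kraft's inequality requires Σ ≤ 1; here Σ = 1.125 > 1, so no such prefix code exists.

1.125; no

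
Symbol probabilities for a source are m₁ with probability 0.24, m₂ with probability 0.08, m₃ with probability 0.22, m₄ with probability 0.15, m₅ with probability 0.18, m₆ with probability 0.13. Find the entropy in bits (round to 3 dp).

2.505 bits

H = −Σ pᵢ log₂ pᵢ.
−0.24·log₂(0.24) = 0.4941
−0.08·log₂(0.08) = 0.2915
−0.22·log₂(0.22) = 0.4806
−0.15·log₂(0.15) = 0.4105
−0.18·log₂(0.18) = 0.4453
−0.13·log₂(0.13) = 0.3826
Sum ≈ 2.5047 → 2.505 bits.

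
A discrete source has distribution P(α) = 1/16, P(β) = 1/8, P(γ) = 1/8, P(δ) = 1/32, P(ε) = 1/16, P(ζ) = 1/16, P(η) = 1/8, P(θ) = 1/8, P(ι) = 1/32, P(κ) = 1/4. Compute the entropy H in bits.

Each probability is a power of 1/2, so log₂(1/p) is an integer.
H = Σ p·log₂(1/p) = 1/16·4 + 1/8·3 + 1/8·3 + 1/32·5 + 1/16·4 + 1/16·4 + 1/8·3 + 1/8·3 + 1/32·5 + 1/4·2 = 3.0625 bits.

3.0625 bits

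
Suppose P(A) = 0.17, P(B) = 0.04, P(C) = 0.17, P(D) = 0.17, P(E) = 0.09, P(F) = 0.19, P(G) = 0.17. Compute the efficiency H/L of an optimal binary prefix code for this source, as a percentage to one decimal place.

97.2%

Entropy H = −Σ p log₂ p ≈ 2.6920 bits.
Huffman merges: 1/25+9/100→13/100; 13/100+17/100→3/10; 17/100+17/100→17/50; 17/100+19/100→9/25; 3/10+17/50→16/25; 9/25+16/25→1. L = 277/100 ≈ 2.7700.
Efficiency = H/L = 2.6920/2.7700 = 97.2%.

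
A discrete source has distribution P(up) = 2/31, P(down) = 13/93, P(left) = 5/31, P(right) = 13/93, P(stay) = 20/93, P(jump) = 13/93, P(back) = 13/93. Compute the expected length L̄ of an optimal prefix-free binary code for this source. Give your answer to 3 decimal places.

2.785 bits/symbol

Repeatedly combine the two least-probable nodes; the expected code length is the sum of the merged weights.
merge 2/31 + 13/93 → 19/93
merge 13/93 + 13/93 → 26/93
merge 13/93 + 5/31 → 28/93
merge 19/93 + 20/93 → 13/31
merge 26/93 + 28/93 → 18/31
merge 13/31 + 18/31 → 1
L = 19/93 + 26/93 + 28/93 + 13/31 + 18/31 + 1 = 259/93 ≈ 2.785 bits/symbol.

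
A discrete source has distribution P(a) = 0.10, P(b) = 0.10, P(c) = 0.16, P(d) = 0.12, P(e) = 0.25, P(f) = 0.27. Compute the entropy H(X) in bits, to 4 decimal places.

2.4645 bits

H = −Σ pᵢ log₂ pᵢ.
−0.10·log₂(0.10) = 0.3322
−0.10·log₂(0.10) = 0.3322
−0.16·log₂(0.16) = 0.4230
−0.12·log₂(0.12) = 0.3671
−0.25·log₂(0.25) = 0.5000
−0.27·log₂(0.27) = 0.5100
Sum ≈ 2.4645 → 2.4645 bits.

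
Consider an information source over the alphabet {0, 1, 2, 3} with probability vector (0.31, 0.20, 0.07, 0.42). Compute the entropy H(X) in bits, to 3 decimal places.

1.782 bits

H = −Σ pᵢ log₂ pᵢ.
−0.31·log₂(0.31) = 0.5238
−0.20·log₂(0.20) = 0.4644
−0.07·log₂(0.07) = 0.2686
−0.42·log₂(0.42) = 0.5256
Sum ≈ 1.7824 → 1.782 bits.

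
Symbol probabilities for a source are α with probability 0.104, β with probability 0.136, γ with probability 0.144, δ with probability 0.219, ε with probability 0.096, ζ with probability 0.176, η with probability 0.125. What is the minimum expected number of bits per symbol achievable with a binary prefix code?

2.781 bits/symbol

Repeatedly combine the two least-probable nodes; the expected code length is the sum of the merged weights.
merge 12/125 + 13/125 → 1/5
merge 1/8 + 17/125 → 261/1000
merge 18/125 + 22/125 → 8/25
merge 1/5 + 219/1000 → 419/1000
merge 261/1000 + 8/25 → 581/1000
merge 419/1000 + 581/1000 → 1
L = 1/5 + 261/1000 + 8/25 + 419/1000 + 581/1000 + 1 = 2781/1000 = 2.781 bits/symbol.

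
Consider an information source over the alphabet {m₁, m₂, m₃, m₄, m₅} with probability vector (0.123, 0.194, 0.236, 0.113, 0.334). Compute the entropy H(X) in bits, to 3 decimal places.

H = −Σ pᵢ log₂ pᵢ.
−0.123·log₂(0.123) = 0.3719
−0.194·log₂(0.194) = 0.4590
−0.236·log₂(0.236) = 0.4916
−0.113·log₂(0.113) = 0.3555
−0.334·log₂(0.334) = 0.5284
Sum ≈ 2.2063 → 2.206 bits.

2.206 bits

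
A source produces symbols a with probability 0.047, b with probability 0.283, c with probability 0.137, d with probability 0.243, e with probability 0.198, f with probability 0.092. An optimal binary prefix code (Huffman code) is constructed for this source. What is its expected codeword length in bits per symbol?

Repeatedly combine the two least-probable nodes; the expected code length is the sum of the merged weights.
merge 47/1000 + 23/250 → 139/1000
merge 137/1000 + 139/1000 → 69/250
merge 99/500 + 243/1000 → 441/1000
merge 69/250 + 283/1000 → 559/1000
merge 441/1000 + 559/1000 → 1
L = 139/1000 + 69/250 + 441/1000 + 559/1000 + 1 = 483/200 = 2.415 bits/symbol.

2.415 bits/symbol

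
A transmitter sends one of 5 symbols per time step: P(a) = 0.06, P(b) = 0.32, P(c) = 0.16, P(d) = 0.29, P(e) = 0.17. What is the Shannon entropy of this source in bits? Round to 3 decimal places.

H = −Σ pᵢ log₂ pᵢ.
−0.06·log₂(0.06) = 0.2435
−0.32·log₂(0.32) = 0.5260
−0.16·log₂(0.16) = 0.4230
−0.29·log₂(0.29) = 0.5179
−0.17·log₂(0.17) = 0.4346
Sum ≈ 2.1451 → 2.145 bits.

2.145 bits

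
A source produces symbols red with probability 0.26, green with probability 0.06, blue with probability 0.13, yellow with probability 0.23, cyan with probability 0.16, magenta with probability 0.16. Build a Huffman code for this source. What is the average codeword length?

Repeatedly combine the two least-probable nodes; the expected code length is the sum of the merged weights.
merge 3/50 + 13/100 → 19/100
merge 4/25 + 4/25 → 8/25
merge 19/100 + 23/100 → 21/50
merge 13/50 + 8/25 → 29/50
merge 21/50 + 29/50 → 1
L = 19/100 + 8/25 + 21/50 + 29/50 + 1 = 251/100 = 2.51 bits/symbol.

2.51 bits/symbol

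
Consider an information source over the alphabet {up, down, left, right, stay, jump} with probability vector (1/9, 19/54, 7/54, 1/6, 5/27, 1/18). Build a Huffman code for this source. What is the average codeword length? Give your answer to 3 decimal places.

2.463 bits/symbol

Repeatedly combine the two least-probable nodes; the expected code length is the sum of the merged weights.
merge 1/18 + 1/9 → 1/6
merge 7/54 + 1/6 → 8/27
merge 1/6 + 5/27 → 19/54
merge 8/27 + 19/54 → 35/54
merge 19/54 + 35/54 → 1
L = 1/6 + 8/27 + 19/54 + 35/54 + 1 = 133/54 ≈ 2.463 bits/symbol.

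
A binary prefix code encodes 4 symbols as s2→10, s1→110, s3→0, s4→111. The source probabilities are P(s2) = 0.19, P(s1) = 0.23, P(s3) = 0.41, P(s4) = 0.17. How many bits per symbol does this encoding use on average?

L̄ = Σ pᵢ·ℓᵢ = 0.19·2 + 0.23·3 + 0.41·1 + 0.17·3 = 1.99 bits/symbol.

1.99 bits/symbol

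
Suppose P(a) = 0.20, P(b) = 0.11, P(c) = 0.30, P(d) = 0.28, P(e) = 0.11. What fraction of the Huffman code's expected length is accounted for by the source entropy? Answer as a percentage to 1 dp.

Entropy H = −Σ p log₂ p ≈ 2.2003 bits.
Huffman merges: 11/100+11/100→11/50; 1/5+11/50→21/50; 7/25+3/10→29/50; 21/50+29/50→1. L = 111/50 ≈ 2.2200.
Efficiency = H/L = 2.2003/2.2200 = 99.1%.

99.1%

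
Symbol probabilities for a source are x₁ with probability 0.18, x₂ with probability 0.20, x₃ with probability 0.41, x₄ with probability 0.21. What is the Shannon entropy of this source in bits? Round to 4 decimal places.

H = −Σ pᵢ log₂ pᵢ.
−0.18·log₂(0.18) = 0.4453
−0.20·log₂(0.20) = 0.4644
−0.41·log₂(0.41) = 0.5274
−0.21·log₂(0.21) = 0.4728
Sum ≈ 1.9099 → 1.9099 bits.

1.9099 bits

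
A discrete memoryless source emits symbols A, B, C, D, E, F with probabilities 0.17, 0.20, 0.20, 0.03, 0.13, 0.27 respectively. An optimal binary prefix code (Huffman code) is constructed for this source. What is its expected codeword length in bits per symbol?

Repeatedly combine the two least-probable nodes; the expected code length is the sum of the merged weights.
merge 3/100 + 13/100 → 4/25
merge 4/25 + 17/100 → 33/100
merge 1/5 + 1/5 → 2/5
merge 27/100 + 33/100 → 3/5
merge 2/5 + 3/5 → 1
L = 4/25 + 33/100 + 2/5 + 3/5 + 1 = 249/100 = 2.49 bits/symbol.

2.49 bits/symbol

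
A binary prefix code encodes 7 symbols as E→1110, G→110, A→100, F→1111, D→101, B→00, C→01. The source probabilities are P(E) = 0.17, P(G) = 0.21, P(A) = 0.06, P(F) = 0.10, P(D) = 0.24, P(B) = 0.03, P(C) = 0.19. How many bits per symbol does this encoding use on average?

3.05 bits/symbol

L̄ = Σ pᵢ·ℓᵢ = 0.17·4 + 0.21·3 + 0.06·3 + 0.10·4 + 0.24·3 + 0.03·2 + 0.19·2 = 3.05 bits/symbol.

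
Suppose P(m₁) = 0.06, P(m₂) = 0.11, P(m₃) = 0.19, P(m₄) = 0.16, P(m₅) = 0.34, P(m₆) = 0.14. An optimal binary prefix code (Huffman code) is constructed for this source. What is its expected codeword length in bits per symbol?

2.47 bits/symbol

Repeatedly combine the two least-probable nodes; the expected code length is the sum of the merged weights.
merge 3/50 + 11/100 → 17/100
merge 7/50 + 4/25 → 3/10
merge 17/100 + 19/100 → 9/25
merge 3/10 + 17/50 → 16/25
merge 9/25 + 16/25 → 1
L = 17/100 + 3/10 + 9/25 + 16/25 + 1 = 247/100 = 2.47 bits/symbol.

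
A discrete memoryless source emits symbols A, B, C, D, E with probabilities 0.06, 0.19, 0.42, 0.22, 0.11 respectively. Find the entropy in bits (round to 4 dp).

H = −Σ pᵢ log₂ pᵢ.
−0.06·log₂(0.06) = 0.2435
−0.19·log₂(0.19) = 0.4552
−0.42·log₂(0.42) = 0.5256
−0.22·log₂(0.22) = 0.4806
−0.11·log₂(0.11) = 0.3503
Sum ≈ 2.0553 → 2.0553 bits.

2.0553 bits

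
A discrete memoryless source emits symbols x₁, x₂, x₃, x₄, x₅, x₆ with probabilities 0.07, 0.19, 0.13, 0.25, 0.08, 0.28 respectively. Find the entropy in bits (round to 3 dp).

2.412 bits

H = −Σ pᵢ log₂ pᵢ.
−0.07·log₂(0.07) = 0.2686
−0.19·log₂(0.19) = 0.4552
−0.13·log₂(0.13) = 0.3826
−0.25·log₂(0.25) = 0.5000
−0.08·log₂(0.08) = 0.2915
−0.28·log₂(0.28) = 0.5142
Sum ≈ 2.4122 → 2.412 bits.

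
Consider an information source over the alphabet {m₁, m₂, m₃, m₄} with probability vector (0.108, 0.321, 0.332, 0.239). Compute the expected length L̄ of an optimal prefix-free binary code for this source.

Repeatedly combine the two least-probable nodes; the expected code length is the sum of the merged weights.
merge 27/250 + 239/1000 → 347/1000
merge 321/1000 + 83/250 → 653/1000
merge 347/1000 + 653/1000 → 1
L = 347/1000 + 653/1000 + 1 = 2 bits/symbol.

2 bits/symbol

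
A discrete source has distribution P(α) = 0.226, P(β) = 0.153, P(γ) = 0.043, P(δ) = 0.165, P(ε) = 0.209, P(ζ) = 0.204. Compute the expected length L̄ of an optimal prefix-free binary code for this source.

2.557 bits/symbol

Repeatedly combine the two least-probable nodes; the expected code length is the sum of the merged weights.
merge 43/1000 + 153/1000 → 49/250
merge 33/200 + 49/250 → 361/1000
merge 51/250 + 209/1000 → 413/1000
merge 113/500 + 361/1000 → 587/1000
merge 413/1000 + 587/1000 → 1
L = 49/250 + 361/1000 + 413/1000 + 587/1000 + 1 = 2557/1000 = 2.557 bits/symbol.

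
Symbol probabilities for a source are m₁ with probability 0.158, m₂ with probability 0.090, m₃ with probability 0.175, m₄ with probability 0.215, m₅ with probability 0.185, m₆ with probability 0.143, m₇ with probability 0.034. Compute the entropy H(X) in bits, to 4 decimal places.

H = −Σ pᵢ log₂ pᵢ.
−0.158·log₂(0.158) = 0.4206
−0.090·log₂(0.090) = 0.3127
−0.175·log₂(0.175) = 0.4401
−0.215·log₂(0.215) = 0.4768
−0.185·log₂(0.185) = 0.4504
−0.143·log₂(0.143) = 0.4012
−0.034·log₂(0.034) = 0.1659
Sum ≈ 2.6676 → 2.6676 bits.

2.6676 bits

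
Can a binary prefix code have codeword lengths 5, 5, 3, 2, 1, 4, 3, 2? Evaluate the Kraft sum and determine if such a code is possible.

With common denominator 2^5 = 32: Σ 2^(−ℓᵢ) = 1/32 + 1/32 + 4/32 + 8/32 + 16/32 + 2/32 + 4/32 + 8/32 = 44/32 = 1.375.
Kraft's inequality requires Σ ≤ 1; here Σ = 1.375 > 1, so no such prefix code exists.

1.375; no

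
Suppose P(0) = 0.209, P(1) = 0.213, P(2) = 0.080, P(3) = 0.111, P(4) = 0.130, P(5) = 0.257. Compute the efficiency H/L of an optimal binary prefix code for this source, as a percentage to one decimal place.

Entropy H = −Σ p log₂ p ≈ 2.4772 bits.
Huffman merges: 2/25+111/1000→191/1000; 13/100+191/1000→321/1000; 209/1000+213/1000→211/500; 257/1000+321/1000→289/500; 211/500+289/500→1. L = 314/125 ≈ 2.5120.
Efficiency = H/L = 2.4772/2.5120 = 98.6%.

98.6%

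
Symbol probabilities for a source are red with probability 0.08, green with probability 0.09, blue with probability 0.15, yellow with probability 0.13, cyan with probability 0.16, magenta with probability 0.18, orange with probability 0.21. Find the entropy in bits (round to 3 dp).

H = −Σ pᵢ log₂ pᵢ.
−0.08·log₂(0.08) = 0.2915
−0.09·log₂(0.09) = 0.3127
−0.15·log₂(0.15) = 0.4105
−0.13·log₂(0.13) = 0.3826
−0.16·log₂(0.16) = 0.4230
−0.18·log₂(0.18) = 0.4453
−0.21·log₂(0.21) = 0.4728
Sum ≈ 2.7385 → 2.738 bits.

2.738 bits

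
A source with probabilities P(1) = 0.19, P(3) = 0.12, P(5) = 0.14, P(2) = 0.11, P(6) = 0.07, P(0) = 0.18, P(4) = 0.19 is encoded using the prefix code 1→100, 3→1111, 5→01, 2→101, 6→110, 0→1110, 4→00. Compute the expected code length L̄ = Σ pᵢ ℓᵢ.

2.97 bits/symbol

L̄ = Σ pᵢ·ℓᵢ = 0.19·3 + 0.12·4 + 0.14·2 + 0.11·3 + 0.07·3 + 0.18·4 + 0.19·2 = 2.97 bits/symbol.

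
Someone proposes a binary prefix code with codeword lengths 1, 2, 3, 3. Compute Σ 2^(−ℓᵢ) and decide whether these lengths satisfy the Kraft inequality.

1; yes

With common denominator 2^3 = 8: Σ 2^(−ℓᵢ) = 4/8 + 2/8 + 1/8 + 1/8 = 8/8 = 1.
Kraft's inequality requires Σ ≤ 1; here Σ = 1 ≤ 1, so such a prefix code exists.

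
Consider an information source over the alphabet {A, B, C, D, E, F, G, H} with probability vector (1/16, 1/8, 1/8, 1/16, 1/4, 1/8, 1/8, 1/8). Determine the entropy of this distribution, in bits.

2.875 bits

Each probability is a power of 1/2, so log₂(1/p) is an integer.
H = Σ p·log₂(1/p) = 1/16·4 + 1/8·3 + 1/8·3 + 1/16·4 + 1/4·2 + 1/8·3 + 1/8·3 + 1/8·3 = 2.875 bits.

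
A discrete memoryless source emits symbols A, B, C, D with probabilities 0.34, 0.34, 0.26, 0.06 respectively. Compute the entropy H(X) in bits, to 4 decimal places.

1.8072 bits

H = −Σ pᵢ log₂ pᵢ.
−0.34·log₂(0.34) = 0.5292
−0.34·log₂(0.34) = 0.5292
−0.26·log₂(0.26) = 0.5053
−0.06·log₂(0.06) = 0.2435
Sum ≈ 1.8072 → 1.8072 bits.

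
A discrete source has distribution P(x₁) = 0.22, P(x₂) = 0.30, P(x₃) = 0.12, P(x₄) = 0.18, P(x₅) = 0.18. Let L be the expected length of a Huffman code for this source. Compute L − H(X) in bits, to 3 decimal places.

0.041 bits

Entropy H = −Σ p log₂ p ≈ 2.2593 bits.
Huffman merges: 3/25+9/50→3/10; 9/50+11/50→2/5; 3/10+3/10→3/5; 2/5+3/5→1. L = 23/10 ≈ 2.3000.
L − H = 2.3000 − 2.2593 = 0.041 bits.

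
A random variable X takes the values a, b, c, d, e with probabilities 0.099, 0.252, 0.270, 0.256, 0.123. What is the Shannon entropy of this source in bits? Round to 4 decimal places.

H = −Σ pᵢ log₂ pᵢ.
−0.099·log₂(0.099) = 0.3303
−0.252·log₂(0.252) = 0.5011
−0.270·log₂(0.270) = 0.5100
−0.256·log₂(0.256) = 0.5032
−0.123·log₂(0.123) = 0.3719
Sum ≈ 2.2165 → 2.2165 bits.

2.2165 bits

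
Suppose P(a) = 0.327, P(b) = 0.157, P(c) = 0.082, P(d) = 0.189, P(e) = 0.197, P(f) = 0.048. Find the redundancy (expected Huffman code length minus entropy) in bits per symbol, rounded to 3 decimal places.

0.048 bits

Entropy H = −Σ p log₂ p ≈ 2.3688 bits.
Huffman merges: 6/125+41/500→13/100; 13/100+157/1000→287/1000; 189/1000+197/1000→193/500; 287/1000+327/1000→307/500; 193/500+307/500→1. L = 2417/1000 ≈ 2.4170.
L − H = 2.4170 − 2.3688 = 0.048 bits.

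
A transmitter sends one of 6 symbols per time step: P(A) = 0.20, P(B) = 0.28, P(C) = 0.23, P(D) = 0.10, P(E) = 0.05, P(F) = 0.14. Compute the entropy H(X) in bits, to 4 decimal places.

2.4117 bits

H = −Σ pᵢ log₂ pᵢ.
−0.20·log₂(0.20) = 0.4644
−0.28·log₂(0.28) = 0.5142
−0.23·log₂(0.23) = 0.4877
−0.10·log₂(0.10) = 0.3322
−0.05·log₂(0.05) = 0.2161
−0.14·log₂(0.14) = 0.3971
Sum ≈ 2.4117 → 2.4117 bits.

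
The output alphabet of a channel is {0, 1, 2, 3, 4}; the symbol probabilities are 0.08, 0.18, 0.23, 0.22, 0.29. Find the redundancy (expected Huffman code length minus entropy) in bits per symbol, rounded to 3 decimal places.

0.037 bits

Entropy H = −Σ p log₂ p ≈ 2.2230 bits.
Huffman merges: 2/25+9/50→13/50; 11/50+23/100→9/20; 13/50+29/100→11/20; 9/20+11/20→1. L = 113/50 ≈ 2.2600.
L − H = 2.2600 − 2.2230 = 0.037 bits.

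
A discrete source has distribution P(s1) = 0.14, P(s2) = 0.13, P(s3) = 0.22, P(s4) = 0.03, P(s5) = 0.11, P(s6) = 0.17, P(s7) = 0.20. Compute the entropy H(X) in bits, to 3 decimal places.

2.661 bits

H = −Σ pᵢ log₂ pᵢ.
−0.14·log₂(0.14) = 0.3971
−0.13·log₂(0.13) = 0.3826
−0.22·log₂(0.22) = 0.4806
−0.03·log₂(0.03) = 0.1518
−0.11·log₂(0.11) = 0.3503
−0.17·log₂(0.17) = 0.4346
−0.20·log₂(0.20) = 0.4644
Sum ≈ 2.6614 → 2.661 bits.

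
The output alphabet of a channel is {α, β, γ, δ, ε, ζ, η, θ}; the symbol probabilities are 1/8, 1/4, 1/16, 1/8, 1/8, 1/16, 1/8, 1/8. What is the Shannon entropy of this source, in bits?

Each probability is a power of 1/2, so log₂(1/p) is an integer.
H = Σ p·log₂(1/p) = 1/8·3 + 1/4·2 + 1/16·4 + 1/8·3 + 1/8·3 + 1/16·4 + 1/8·3 + 1/8·3 = 2.875 bits.

2.875 bits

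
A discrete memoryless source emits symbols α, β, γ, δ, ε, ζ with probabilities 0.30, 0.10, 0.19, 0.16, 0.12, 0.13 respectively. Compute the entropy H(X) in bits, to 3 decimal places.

H = −Σ pᵢ log₂ pᵢ.
−0.30·log₂(0.30) = 0.5211
−0.10·log₂(0.10) = 0.3322
−0.19·log₂(0.19) = 0.4552
−0.16·log₂(0.16) = 0.4230
−0.12·log₂(0.12) = 0.3671
−0.13·log₂(0.13) = 0.3826
Sum ≈ 2.4812 → 2.481 bits.

2.481 bits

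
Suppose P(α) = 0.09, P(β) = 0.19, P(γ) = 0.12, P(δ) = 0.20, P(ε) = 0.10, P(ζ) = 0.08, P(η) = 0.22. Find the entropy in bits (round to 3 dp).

2.704 bits

H = −Σ pᵢ log₂ pᵢ.
−0.09·log₂(0.09) = 0.3127
−0.19·log₂(0.19) = 0.4552
−0.12·log₂(0.12) = 0.3671
−0.20·log₂(0.20) = 0.4644
−0.10·log₂(0.10) = 0.3322
−0.08·log₂(0.08) = 0.2915
−0.22·log₂(0.22) = 0.4806
Sum ≈ 2.7036 → 2.704 bits.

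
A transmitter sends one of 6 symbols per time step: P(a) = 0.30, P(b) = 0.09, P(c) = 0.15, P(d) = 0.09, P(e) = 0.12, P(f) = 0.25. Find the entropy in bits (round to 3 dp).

2.424 bits

H = −Σ pᵢ log₂ pᵢ.
−0.30·log₂(0.30) = 0.5211
−0.09·log₂(0.09) = 0.3127
−0.15·log₂(0.15) = 0.4105
−0.09·log₂(0.09) = 0.3127
−0.12·log₂(0.12) = 0.3671
−0.25·log₂(0.25) = 0.5000
Sum ≈ 2.4240 → 2.424 bits.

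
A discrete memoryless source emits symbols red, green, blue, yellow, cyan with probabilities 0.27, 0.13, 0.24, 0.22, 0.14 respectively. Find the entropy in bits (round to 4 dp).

H = −Σ pᵢ log₂ pᵢ.
−0.27·log₂(0.27) = 0.5100
−0.13·log₂(0.13) = 0.3826
−0.24·log₂(0.24) = 0.4941
−0.22·log₂(0.22) = 0.4806
−0.14·log₂(0.14) = 0.3971
Sum ≈ 2.2645 → 2.2645 bits.

2.2645 bits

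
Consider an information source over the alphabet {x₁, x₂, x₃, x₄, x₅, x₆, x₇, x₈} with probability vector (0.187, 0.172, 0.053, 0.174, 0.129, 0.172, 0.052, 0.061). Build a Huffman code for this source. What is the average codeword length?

Repeatedly combine the two least-probable nodes; the expected code length is the sum of the merged weights.
merge 13/250 + 53/1000 → 21/200
merge 61/1000 + 21/200 → 83/500
merge 129/1000 + 83/500 → 59/200
merge 43/250 + 43/250 → 43/125
merge 87/500 + 187/1000 → 361/1000
merge 59/200 + 43/125 → 639/1000
merge 361/1000 + 639/1000 → 1
L = 21/200 + 83/500 + 59/200 + 43/125 + 361/1000 + 639/1000 + 1 = 291/100 = 2.91 bits/symbol.

2.91 bits/symbol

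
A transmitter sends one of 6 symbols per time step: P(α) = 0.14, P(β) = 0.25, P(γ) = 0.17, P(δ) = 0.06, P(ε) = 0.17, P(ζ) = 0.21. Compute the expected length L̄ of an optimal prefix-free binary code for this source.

2.54 bits/symbol

Repeatedly combine the two least-probable nodes; the expected code length is the sum of the merged weights.
merge 3/50 + 7/50 → 1/5
merge 17/100 + 17/100 → 17/50
merge 1/5 + 21/100 → 41/100
merge 1/4 + 17/50 → 59/100
merge 41/100 + 59/100 → 1
L = 1/5 + 17/50 + 41/100 + 59/100 + 1 = 127/50 = 2.54 bits/symbol.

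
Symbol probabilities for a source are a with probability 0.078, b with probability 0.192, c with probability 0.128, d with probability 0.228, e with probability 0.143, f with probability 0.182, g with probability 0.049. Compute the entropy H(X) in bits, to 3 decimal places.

2.672 bits

H = −Σ pᵢ log₂ pᵢ.
−0.078·log₂(0.078) = 0.2871
−0.192·log₂(0.192) = 0.4571
−0.128·log₂(0.128) = 0.3796
−0.228·log₂(0.228) = 0.4863
−0.143·log₂(0.143) = 0.4012
−0.182·log₂(0.182) = 0.4474
−0.049·log₂(0.049) = 0.2132
Sum ≈ 2.6719 → 2.672 bits.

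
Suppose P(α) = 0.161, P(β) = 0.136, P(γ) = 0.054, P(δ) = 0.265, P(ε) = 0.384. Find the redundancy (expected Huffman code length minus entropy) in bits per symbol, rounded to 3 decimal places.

Entropy H = −Σ p log₂ p ≈ 2.0810 bits.
Huffman merges: 27/500+17/125→19/100; 161/1000+19/100→351/1000; 53/200+351/1000→77/125; 48/125+77/125→1. L = 2157/1000 ≈ 2.1570.
L − H = 2.1570 − 2.0810 = 0.076 bits.

0.076 bits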